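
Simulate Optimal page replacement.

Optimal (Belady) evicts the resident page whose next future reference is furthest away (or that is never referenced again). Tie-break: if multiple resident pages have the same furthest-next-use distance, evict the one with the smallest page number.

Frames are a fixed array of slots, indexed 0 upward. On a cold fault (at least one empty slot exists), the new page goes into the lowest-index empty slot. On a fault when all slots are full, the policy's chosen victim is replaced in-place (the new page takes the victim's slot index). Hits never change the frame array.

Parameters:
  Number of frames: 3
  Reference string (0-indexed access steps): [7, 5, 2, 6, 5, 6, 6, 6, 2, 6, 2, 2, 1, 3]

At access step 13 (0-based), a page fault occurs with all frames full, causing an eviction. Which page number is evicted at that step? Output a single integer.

Step 0: ref 7 -> FAULT, frames=[7,-,-]
Step 1: ref 5 -> FAULT, frames=[7,5,-]
Step 2: ref 2 -> FAULT, frames=[7,5,2]
Step 3: ref 6 -> FAULT, evict 7, frames=[6,5,2]
Step 4: ref 5 -> HIT, frames=[6,5,2]
Step 5: ref 6 -> HIT, frames=[6,5,2]
Step 6: ref 6 -> HIT, frames=[6,5,2]
Step 7: ref 6 -> HIT, frames=[6,5,2]
Step 8: ref 2 -> HIT, frames=[6,5,2]
Step 9: ref 6 -> HIT, frames=[6,5,2]
Step 10: ref 2 -> HIT, frames=[6,5,2]
Step 11: ref 2 -> HIT, frames=[6,5,2]
Step 12: ref 1 -> FAULT, evict 2, frames=[6,5,1]
Step 13: ref 3 -> FAULT, evict 1, frames=[6,5,3]
At step 13: evicted page 1

Answer: 1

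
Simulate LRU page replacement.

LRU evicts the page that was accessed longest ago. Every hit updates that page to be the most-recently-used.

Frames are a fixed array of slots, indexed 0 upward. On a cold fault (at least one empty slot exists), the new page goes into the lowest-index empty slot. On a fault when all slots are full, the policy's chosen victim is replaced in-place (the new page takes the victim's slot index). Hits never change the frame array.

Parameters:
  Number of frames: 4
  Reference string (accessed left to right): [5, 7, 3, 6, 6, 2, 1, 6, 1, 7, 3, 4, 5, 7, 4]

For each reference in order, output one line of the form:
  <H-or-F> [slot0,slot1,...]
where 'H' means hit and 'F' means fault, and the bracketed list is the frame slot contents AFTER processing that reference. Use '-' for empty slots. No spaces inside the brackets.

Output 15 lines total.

F [5,-,-,-]
F [5,7,-,-]
F [5,7,3,-]
F [5,7,3,6]
H [5,7,3,6]
F [2,7,3,6]
F [2,1,3,6]
H [2,1,3,6]
H [2,1,3,6]
F [2,1,7,6]
F [3,1,7,6]
F [3,1,7,4]
F [3,5,7,4]
H [3,5,7,4]
H [3,5,7,4]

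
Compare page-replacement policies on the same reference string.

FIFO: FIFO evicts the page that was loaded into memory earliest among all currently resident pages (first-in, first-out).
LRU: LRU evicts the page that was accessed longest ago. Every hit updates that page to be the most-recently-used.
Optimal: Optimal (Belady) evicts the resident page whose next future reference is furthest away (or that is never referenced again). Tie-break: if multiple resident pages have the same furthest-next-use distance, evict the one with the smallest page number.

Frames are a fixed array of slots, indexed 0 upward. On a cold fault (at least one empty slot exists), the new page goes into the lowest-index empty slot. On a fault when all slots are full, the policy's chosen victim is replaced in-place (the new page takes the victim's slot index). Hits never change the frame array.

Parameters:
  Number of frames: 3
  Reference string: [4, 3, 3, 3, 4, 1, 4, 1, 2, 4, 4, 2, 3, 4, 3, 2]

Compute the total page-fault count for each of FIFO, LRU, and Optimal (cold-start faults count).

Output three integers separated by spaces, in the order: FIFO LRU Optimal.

Answer: 6 5 4

Derivation:
--- FIFO ---
  step 0: ref 4 -> FAULT, frames=[4,-,-] (faults so far: 1)
  step 1: ref 3 -> FAULT, frames=[4,3,-] (faults so far: 2)
  step 2: ref 3 -> HIT, frames=[4,3,-] (faults so far: 2)
  step 3: ref 3 -> HIT, frames=[4,3,-] (faults so far: 2)
  step 4: ref 4 -> HIT, frames=[4,3,-] (faults so far: 2)
  step 5: ref 1 -> FAULT, frames=[4,3,1] (faults so far: 3)
  step 6: ref 4 -> HIT, frames=[4,3,1] (faults so far: 3)
  step 7: ref 1 -> HIT, frames=[4,3,1] (faults so far: 3)
  step 8: ref 2 -> FAULT, evict 4, frames=[2,3,1] (faults so far: 4)
  step 9: ref 4 -> FAULT, evict 3, frames=[2,4,1] (faults so far: 5)
  step 10: ref 4 -> HIT, frames=[2,4,1] (faults so far: 5)
  step 11: ref 2 -> HIT, frames=[2,4,1] (faults so far: 5)
  step 12: ref 3 -> FAULT, evict 1, frames=[2,4,3] (faults so far: 6)
  step 13: ref 4 -> HIT, frames=[2,4,3] (faults so far: 6)
  step 14: ref 3 -> HIT, frames=[2,4,3] (faults so far: 6)
  step 15: ref 2 -> HIT, frames=[2,4,3] (faults so far: 6)
  FIFO total faults: 6
--- LRU ---
  step 0: ref 4 -> FAULT, frames=[4,-,-] (faults so far: 1)
  step 1: ref 3 -> FAULT, frames=[4,3,-] (faults so far: 2)
  step 2: ref 3 -> HIT, frames=[4,3,-] (faults so far: 2)
  step 3: ref 3 -> HIT, frames=[4,3,-] (faults so far: 2)
  step 4: ref 4 -> HIT, frames=[4,3,-] (faults so far: 2)
  step 5: ref 1 -> FAULT, frames=[4,3,1] (faults so far: 3)
  step 6: ref 4 -> HIT, frames=[4,3,1] (faults so far: 3)
  step 7: ref 1 -> HIT, frames=[4,3,1] (faults so far: 3)
  step 8: ref 2 -> FAULT, evict 3, frames=[4,2,1] (faults so far: 4)
  step 9: ref 4 -> HIT, frames=[4,2,1] (faults so far: 4)
  step 10: ref 4 -> HIT, frames=[4,2,1] (faults so far: 4)
  step 11: ref 2 -> HIT, frames=[4,2,1] (faults so far: 4)
  step 12: ref 3 -> FAULT, evict 1, frames=[4,2,3] (faults so far: 5)
  step 13: ref 4 -> HIT, frames=[4,2,3] (faults so far: 5)
  step 14: ref 3 -> HIT, frames=[4,2,3] (faults so far: 5)
  step 15: ref 2 -> HIT, frames=[4,2,3] (faults so far: 5)
  LRU total faults: 5
--- Optimal ---
  step 0: ref 4 -> FAULT, frames=[4,-,-] (faults so far: 1)
  step 1: ref 3 -> FAULT, frames=[4,3,-] (faults so far: 2)
  step 2: ref 3 -> HIT, frames=[4,3,-] (faults so far: 2)
  step 3: ref 3 -> HIT, frames=[4,3,-] (faults so far: 2)
  step 4: ref 4 -> HIT, frames=[4,3,-] (faults so far: 2)
  step 5: ref 1 -> FAULT, frames=[4,3,1] (faults so far: 3)
  step 6: ref 4 -> HIT, frames=[4,3,1] (faults so far: 3)
  step 7: ref 1 -> HIT, frames=[4,3,1] (faults so far: 3)
  step 8: ref 2 -> FAULT, evict 1, frames=[4,3,2] (faults so far: 4)
  step 9: ref 4 -> HIT, frames=[4,3,2] (faults so far: 4)
  step 10: ref 4 -> HIT, frames=[4,3,2] (faults so far: 4)
  step 11: ref 2 -> HIT, frames=[4,3,2] (faults so far: 4)
  step 12: ref 3 -> HIT, frames=[4,3,2] (faults so far: 4)
  step 13: ref 4 -> HIT, frames=[4,3,2] (faults so far: 4)
  step 14: ref 3 -> HIT, frames=[4,3,2] (faults so far: 4)
  step 15: ref 2 -> HIT, frames=[4,3,2] (faults so far: 4)
  Optimal total faults: 4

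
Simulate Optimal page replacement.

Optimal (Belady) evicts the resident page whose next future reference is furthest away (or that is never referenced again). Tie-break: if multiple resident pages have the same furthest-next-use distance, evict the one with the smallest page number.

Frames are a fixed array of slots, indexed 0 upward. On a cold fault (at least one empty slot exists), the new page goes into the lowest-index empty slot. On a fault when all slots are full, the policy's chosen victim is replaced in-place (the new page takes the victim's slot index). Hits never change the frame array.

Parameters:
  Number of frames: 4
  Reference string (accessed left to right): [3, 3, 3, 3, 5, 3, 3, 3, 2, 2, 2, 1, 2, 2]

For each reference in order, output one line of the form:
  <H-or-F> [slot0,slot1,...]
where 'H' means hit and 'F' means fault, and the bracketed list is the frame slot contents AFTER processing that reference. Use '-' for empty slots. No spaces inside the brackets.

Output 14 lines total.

F [3,-,-,-]
H [3,-,-,-]
H [3,-,-,-]
H [3,-,-,-]
F [3,5,-,-]
H [3,5,-,-]
H [3,5,-,-]
H [3,5,-,-]
F [3,5,2,-]
H [3,5,2,-]
H [3,5,2,-]
F [3,5,2,1]
H [3,5,2,1]
H [3,5,2,1]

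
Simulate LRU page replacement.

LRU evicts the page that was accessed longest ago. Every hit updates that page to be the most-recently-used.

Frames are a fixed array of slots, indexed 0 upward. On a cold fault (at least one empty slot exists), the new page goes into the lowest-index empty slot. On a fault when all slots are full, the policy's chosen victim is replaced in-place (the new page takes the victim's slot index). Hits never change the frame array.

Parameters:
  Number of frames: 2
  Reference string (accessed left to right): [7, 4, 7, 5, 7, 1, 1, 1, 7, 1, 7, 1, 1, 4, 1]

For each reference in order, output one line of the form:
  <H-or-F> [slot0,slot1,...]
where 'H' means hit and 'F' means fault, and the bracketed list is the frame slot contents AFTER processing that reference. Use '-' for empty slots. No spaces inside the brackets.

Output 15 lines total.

F [7,-]
F [7,4]
H [7,4]
F [7,5]
H [7,5]
F [7,1]
H [7,1]
H [7,1]
H [7,1]
H [7,1]
H [7,1]
H [7,1]
H [7,1]
F [4,1]
H [4,1]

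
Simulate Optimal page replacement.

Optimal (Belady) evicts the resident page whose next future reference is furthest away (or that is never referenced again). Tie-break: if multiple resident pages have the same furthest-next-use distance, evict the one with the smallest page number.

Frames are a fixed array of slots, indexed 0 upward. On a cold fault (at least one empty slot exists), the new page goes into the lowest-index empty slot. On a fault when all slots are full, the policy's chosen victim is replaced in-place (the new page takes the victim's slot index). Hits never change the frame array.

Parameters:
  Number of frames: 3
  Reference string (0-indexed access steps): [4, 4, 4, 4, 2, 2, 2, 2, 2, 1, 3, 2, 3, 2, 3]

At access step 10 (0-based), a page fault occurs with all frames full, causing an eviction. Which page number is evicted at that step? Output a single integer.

Answer: 1

Derivation:
Step 0: ref 4 -> FAULT, frames=[4,-,-]
Step 1: ref 4 -> HIT, frames=[4,-,-]
Step 2: ref 4 -> HIT, frames=[4,-,-]
Step 3: ref 4 -> HIT, frames=[4,-,-]
Step 4: ref 2 -> FAULT, frames=[4,2,-]
Step 5: ref 2 -> HIT, frames=[4,2,-]
Step 6: ref 2 -> HIT, frames=[4,2,-]
Step 7: ref 2 -> HIT, frames=[4,2,-]
Step 8: ref 2 -> HIT, frames=[4,2,-]
Step 9: ref 1 -> FAULT, frames=[4,2,1]
Step 10: ref 3 -> FAULT, evict 1, frames=[4,2,3]
At step 10: evicted page 1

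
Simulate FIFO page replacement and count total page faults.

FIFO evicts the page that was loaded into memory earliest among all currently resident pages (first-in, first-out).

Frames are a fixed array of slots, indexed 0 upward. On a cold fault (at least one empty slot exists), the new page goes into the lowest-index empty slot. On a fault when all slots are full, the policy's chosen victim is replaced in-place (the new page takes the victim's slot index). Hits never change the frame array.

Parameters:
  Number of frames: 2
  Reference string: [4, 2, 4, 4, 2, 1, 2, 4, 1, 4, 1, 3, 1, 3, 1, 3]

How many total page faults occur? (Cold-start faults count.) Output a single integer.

Answer: 6

Derivation:
Step 0: ref 4 → FAULT, frames=[4,-]
Step 1: ref 2 → FAULT, frames=[4,2]
Step 2: ref 4 → HIT, frames=[4,2]
Step 3: ref 4 → HIT, frames=[4,2]
Step 4: ref 2 → HIT, frames=[4,2]
Step 5: ref 1 → FAULT (evict 4), frames=[1,2]
Step 6: ref 2 → HIT, frames=[1,2]
Step 7: ref 4 → FAULT (evict 2), frames=[1,4]
Step 8: ref 1 → HIT, frames=[1,4]
Step 9: ref 4 → HIT, frames=[1,4]
Step 10: ref 1 → HIT, frames=[1,4]
Step 11: ref 3 → FAULT (evict 1), frames=[3,4]
Step 12: ref 1 → FAULT (evict 4), frames=[3,1]
Step 13: ref 3 → HIT, frames=[3,1]
Step 14: ref 1 → HIT, frames=[3,1]
Step 15: ref 3 → HIT, frames=[3,1]
Total faults: 6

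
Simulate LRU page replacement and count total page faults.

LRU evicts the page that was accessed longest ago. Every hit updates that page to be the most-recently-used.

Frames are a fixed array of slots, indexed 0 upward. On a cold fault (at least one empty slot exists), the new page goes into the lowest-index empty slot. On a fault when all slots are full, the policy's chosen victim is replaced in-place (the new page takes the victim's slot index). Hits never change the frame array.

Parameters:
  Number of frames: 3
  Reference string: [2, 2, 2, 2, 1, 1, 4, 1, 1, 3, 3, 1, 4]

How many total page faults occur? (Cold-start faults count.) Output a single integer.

Step 0: ref 2 → FAULT, frames=[2,-,-]
Step 1: ref 2 → HIT, frames=[2,-,-]
Step 2: ref 2 → HIT, frames=[2,-,-]
Step 3: ref 2 → HIT, frames=[2,-,-]
Step 4: ref 1 → FAULT, frames=[2,1,-]
Step 5: ref 1 → HIT, frames=[2,1,-]
Step 6: ref 4 → FAULT, frames=[2,1,4]
Step 7: ref 1 → HIT, frames=[2,1,4]
Step 8: ref 1 → HIT, frames=[2,1,4]
Step 9: ref 3 → FAULT (evict 2), frames=[3,1,4]
Step 10: ref 3 → HIT, frames=[3,1,4]
Step 11: ref 1 → HIT, frames=[3,1,4]
Step 12: ref 4 → HIT, frames=[3,1,4]
Total faults: 4

Answer: 4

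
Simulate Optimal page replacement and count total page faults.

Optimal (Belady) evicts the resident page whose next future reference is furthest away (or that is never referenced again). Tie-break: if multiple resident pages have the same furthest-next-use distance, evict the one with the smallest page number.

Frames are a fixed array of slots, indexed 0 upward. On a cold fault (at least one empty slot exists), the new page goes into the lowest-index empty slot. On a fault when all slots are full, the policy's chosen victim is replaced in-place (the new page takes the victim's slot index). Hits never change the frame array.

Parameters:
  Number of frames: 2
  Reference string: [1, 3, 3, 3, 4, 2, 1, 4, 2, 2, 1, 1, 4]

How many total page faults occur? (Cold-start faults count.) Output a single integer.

Step 0: ref 1 → FAULT, frames=[1,-]
Step 1: ref 3 → FAULT, frames=[1,3]
Step 2: ref 3 → HIT, frames=[1,3]
Step 3: ref 3 → HIT, frames=[1,3]
Step 4: ref 4 → FAULT (evict 3), frames=[1,4]
Step 5: ref 2 → FAULT (evict 4), frames=[1,2]
Step 6: ref 1 → HIT, frames=[1,2]
Step 7: ref 4 → FAULT (evict 1), frames=[4,2]
Step 8: ref 2 → HIT, frames=[4,2]
Step 9: ref 2 → HIT, frames=[4,2]
Step 10: ref 1 → FAULT (evict 2), frames=[4,1]
Step 11: ref 1 → HIT, frames=[4,1]
Step 12: ref 4 → HIT, frames=[4,1]
Total faults: 6

Answer: 6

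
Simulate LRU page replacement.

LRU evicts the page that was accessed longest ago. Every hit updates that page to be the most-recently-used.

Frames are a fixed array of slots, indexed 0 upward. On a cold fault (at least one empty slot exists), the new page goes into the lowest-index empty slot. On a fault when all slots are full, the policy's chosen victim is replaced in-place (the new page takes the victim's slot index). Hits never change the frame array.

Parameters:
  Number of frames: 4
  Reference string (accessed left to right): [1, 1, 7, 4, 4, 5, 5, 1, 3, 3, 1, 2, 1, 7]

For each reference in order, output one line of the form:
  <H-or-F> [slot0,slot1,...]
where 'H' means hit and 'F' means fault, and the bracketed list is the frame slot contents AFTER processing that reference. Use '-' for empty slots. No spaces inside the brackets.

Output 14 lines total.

F [1,-,-,-]
H [1,-,-,-]
F [1,7,-,-]
F [1,7,4,-]
H [1,7,4,-]
F [1,7,4,5]
H [1,7,4,5]
H [1,7,4,5]
F [1,3,4,5]
H [1,3,4,5]
H [1,3,4,5]
F [1,3,2,5]
H [1,3,2,5]
F [1,3,2,7]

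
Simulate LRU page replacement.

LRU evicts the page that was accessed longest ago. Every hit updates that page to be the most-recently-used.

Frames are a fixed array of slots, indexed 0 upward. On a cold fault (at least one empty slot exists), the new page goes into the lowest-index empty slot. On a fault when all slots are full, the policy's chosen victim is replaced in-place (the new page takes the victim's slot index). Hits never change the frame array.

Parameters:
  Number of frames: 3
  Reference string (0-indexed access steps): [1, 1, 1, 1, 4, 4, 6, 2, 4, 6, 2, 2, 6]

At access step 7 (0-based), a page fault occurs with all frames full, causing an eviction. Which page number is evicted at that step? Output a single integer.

Step 0: ref 1 -> FAULT, frames=[1,-,-]
Step 1: ref 1 -> HIT, frames=[1,-,-]
Step 2: ref 1 -> HIT, frames=[1,-,-]
Step 3: ref 1 -> HIT, frames=[1,-,-]
Step 4: ref 4 -> FAULT, frames=[1,4,-]
Step 5: ref 4 -> HIT, frames=[1,4,-]
Step 6: ref 6 -> FAULT, frames=[1,4,6]
Step 7: ref 2 -> FAULT, evict 1, frames=[2,4,6]
At step 7: evicted page 1

Answer: 1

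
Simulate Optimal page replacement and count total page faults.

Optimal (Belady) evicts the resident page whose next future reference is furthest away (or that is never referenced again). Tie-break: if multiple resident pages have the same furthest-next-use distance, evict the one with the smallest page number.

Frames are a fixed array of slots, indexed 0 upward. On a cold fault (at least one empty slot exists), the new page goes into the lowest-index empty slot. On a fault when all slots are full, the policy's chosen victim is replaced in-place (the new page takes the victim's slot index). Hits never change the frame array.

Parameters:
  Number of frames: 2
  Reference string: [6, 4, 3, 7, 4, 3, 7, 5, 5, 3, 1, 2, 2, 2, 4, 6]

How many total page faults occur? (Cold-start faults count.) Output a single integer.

Answer: 10

Derivation:
Step 0: ref 6 → FAULT, frames=[6,-]
Step 1: ref 4 → FAULT, frames=[6,4]
Step 2: ref 3 → FAULT (evict 6), frames=[3,4]
Step 3: ref 7 → FAULT (evict 3), frames=[7,4]
Step 4: ref 4 → HIT, frames=[7,4]
Step 5: ref 3 → FAULT (evict 4), frames=[7,3]
Step 6: ref 7 → HIT, frames=[7,3]
Step 7: ref 5 → FAULT (evict 7), frames=[5,3]
Step 8: ref 5 → HIT, frames=[5,3]
Step 9: ref 3 → HIT, frames=[5,3]
Step 10: ref 1 → FAULT (evict 3), frames=[5,1]
Step 11: ref 2 → FAULT (evict 1), frames=[5,2]
Step 12: ref 2 → HIT, frames=[5,2]
Step 13: ref 2 → HIT, frames=[5,2]
Step 14: ref 4 → FAULT (evict 2), frames=[5,4]
Step 15: ref 6 → FAULT (evict 4), frames=[5,6]
Total faults: 10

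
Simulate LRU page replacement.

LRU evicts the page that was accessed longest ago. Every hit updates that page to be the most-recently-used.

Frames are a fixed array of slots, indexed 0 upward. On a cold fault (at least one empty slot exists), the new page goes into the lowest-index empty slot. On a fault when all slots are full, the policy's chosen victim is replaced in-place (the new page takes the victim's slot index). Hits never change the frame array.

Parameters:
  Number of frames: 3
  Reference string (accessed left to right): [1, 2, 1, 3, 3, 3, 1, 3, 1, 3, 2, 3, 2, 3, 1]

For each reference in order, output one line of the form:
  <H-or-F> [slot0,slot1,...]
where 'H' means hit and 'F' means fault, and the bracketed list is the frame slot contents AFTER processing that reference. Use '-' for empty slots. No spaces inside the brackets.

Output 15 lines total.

F [1,-,-]
F [1,2,-]
H [1,2,-]
F [1,2,3]
H [1,2,3]
H [1,2,3]
H [1,2,3]
H [1,2,3]
H [1,2,3]
H [1,2,3]
H [1,2,3]
H [1,2,3]
H [1,2,3]
H [1,2,3]
H [1,2,3]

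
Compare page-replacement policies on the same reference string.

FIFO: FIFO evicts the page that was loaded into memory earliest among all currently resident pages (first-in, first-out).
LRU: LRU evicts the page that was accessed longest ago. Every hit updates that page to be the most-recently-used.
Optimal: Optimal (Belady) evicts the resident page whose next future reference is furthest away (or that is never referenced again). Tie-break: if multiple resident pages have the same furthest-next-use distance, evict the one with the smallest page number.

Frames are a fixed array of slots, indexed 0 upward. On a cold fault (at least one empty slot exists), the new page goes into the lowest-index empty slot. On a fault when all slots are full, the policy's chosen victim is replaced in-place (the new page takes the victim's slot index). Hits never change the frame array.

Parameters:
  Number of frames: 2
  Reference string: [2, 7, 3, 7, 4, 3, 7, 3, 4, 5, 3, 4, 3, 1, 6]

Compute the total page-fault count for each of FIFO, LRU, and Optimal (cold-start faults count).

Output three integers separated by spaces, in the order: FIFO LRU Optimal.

Answer: 12 12 10

Derivation:
--- FIFO ---
  step 0: ref 2 -> FAULT, frames=[2,-] (faults so far: 1)
  step 1: ref 7 -> FAULT, frames=[2,7] (faults so far: 2)
  step 2: ref 3 -> FAULT, evict 2, frames=[3,7] (faults so far: 3)
  step 3: ref 7 -> HIT, frames=[3,7] (faults so far: 3)
  step 4: ref 4 -> FAULT, evict 7, frames=[3,4] (faults so far: 4)
  step 5: ref 3 -> HIT, frames=[3,4] (faults so far: 4)
  step 6: ref 7 -> FAULT, evict 3, frames=[7,4] (faults so far: 5)
  step 7: ref 3 -> FAULT, evict 4, frames=[7,3] (faults so far: 6)
  step 8: ref 4 -> FAULT, evict 7, frames=[4,3] (faults so far: 7)
  step 9: ref 5 -> FAULT, evict 3, frames=[4,5] (faults so far: 8)
  step 10: ref 3 -> FAULT, evict 4, frames=[3,5] (faults so far: 9)
  step 11: ref 4 -> FAULT, evict 5, frames=[3,4] (faults so far: 10)
  step 12: ref 3 -> HIT, frames=[3,4] (faults so far: 10)
  step 13: ref 1 -> FAULT, evict 3, frames=[1,4] (faults so far: 11)
  step 14: ref 6 -> FAULT, evict 4, frames=[1,6] (faults so far: 12)
  FIFO total faults: 12
--- LRU ---
  step 0: ref 2 -> FAULT, frames=[2,-] (faults so far: 1)
  step 1: ref 7 -> FAULT, frames=[2,7] (faults so far: 2)
  step 2: ref 3 -> FAULT, evict 2, frames=[3,7] (faults so far: 3)
  step 3: ref 7 -> HIT, frames=[3,7] (faults so far: 3)
  step 4: ref 4 -> FAULT, evict 3, frames=[4,7] (faults so far: 4)
  step 5: ref 3 -> FAULT, evict 7, frames=[4,3] (faults so far: 5)
  step 6: ref 7 -> FAULT, evict 4, frames=[7,3] (faults so far: 6)
  step 7: ref 3 -> HIT, frames=[7,3] (faults so far: 6)
  step 8: ref 4 -> FAULT, evict 7, frames=[4,3] (faults so far: 7)
  step 9: ref 5 -> FAULT, evict 3, frames=[4,5] (faults so far: 8)
  step 10: ref 3 -> FAULT, evict 4, frames=[3,5] (faults so far: 9)
  step 11: ref 4 -> FAULT, evict 5, frames=[3,4] (faults so far: 10)
  step 12: ref 3 -> HIT, frames=[3,4] (faults so far: 10)
  step 13: ref 1 -> FAULT, evict 4, frames=[3,1] (faults so far: 11)
  step 14: ref 6 -> FAULT, evict 3, frames=[6,1] (faults so far: 12)
  LRU total faults: 12
--- Optimal ---
  step 0: ref 2 -> FAULT, frames=[2,-] (faults so far: 1)
  step 1: ref 7 -> FAULT, frames=[2,7] (faults so far: 2)
  step 2: ref 3 -> FAULT, evict 2, frames=[3,7] (faults so far: 3)
  step 3: ref 7 -> HIT, frames=[3,7] (faults so far: 3)
  step 4: ref 4 -> FAULT, evict 7, frames=[3,4] (faults so far: 4)
  step 5: ref 3 -> HIT, frames=[3,4] (faults so far: 4)
  step 6: ref 7 -> FAULT, evict 4, frames=[3,7] (faults so far: 5)
  step 7: ref 3 -> HIT, frames=[3,7] (faults so far: 5)
  step 8: ref 4 -> FAULT, evict 7, frames=[3,4] (faults so far: 6)
  step 9: ref 5 -> FAULT, evict 4, frames=[3,5] (faults so far: 7)
  step 10: ref 3 -> HIT, frames=[3,5] (faults so far: 7)
  step 11: ref 4 -> FAULT, evict 5, frames=[3,4] (faults so far: 8)
  step 12: ref 3 -> HIT, frames=[3,4] (faults so far: 8)
  step 13: ref 1 -> FAULT, evict 3, frames=[1,4] (faults so far: 9)
  step 14: ref 6 -> FAULT, evict 1, frames=[6,4] (faults so far: 10)
  Optimal total faults: 10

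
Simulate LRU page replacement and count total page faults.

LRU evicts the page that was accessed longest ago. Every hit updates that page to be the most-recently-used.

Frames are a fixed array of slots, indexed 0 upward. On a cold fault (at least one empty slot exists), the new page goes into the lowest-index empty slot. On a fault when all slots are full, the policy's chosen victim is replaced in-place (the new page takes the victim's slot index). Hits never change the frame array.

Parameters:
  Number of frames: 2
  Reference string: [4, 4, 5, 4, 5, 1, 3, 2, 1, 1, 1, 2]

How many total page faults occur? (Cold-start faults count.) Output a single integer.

Answer: 6

Derivation:
Step 0: ref 4 → FAULT, frames=[4,-]
Step 1: ref 4 → HIT, frames=[4,-]
Step 2: ref 5 → FAULT, frames=[4,5]
Step 3: ref 4 → HIT, frames=[4,5]
Step 4: ref 5 → HIT, frames=[4,5]
Step 5: ref 1 → FAULT (evict 4), frames=[1,5]
Step 6: ref 3 → FAULT (evict 5), frames=[1,3]
Step 7: ref 2 → FAULT (evict 1), frames=[2,3]
Step 8: ref 1 → FAULT (evict 3), frames=[2,1]
Step 9: ref 1 → HIT, frames=[2,1]
Step 10: ref 1 → HIT, frames=[2,1]
Step 11: ref 2 → HIT, frames=[2,1]
Total faults: 6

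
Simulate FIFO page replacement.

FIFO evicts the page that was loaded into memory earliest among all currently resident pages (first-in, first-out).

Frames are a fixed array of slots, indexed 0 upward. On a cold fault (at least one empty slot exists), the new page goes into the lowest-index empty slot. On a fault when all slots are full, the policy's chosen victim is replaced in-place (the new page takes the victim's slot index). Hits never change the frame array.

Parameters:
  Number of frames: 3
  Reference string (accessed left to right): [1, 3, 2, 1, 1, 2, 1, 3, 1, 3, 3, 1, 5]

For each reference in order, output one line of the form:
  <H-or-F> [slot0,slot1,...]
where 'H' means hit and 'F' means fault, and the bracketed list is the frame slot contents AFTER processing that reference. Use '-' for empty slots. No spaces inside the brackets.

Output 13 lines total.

F [1,-,-]
F [1,3,-]
F [1,3,2]
H [1,3,2]
H [1,3,2]
H [1,3,2]
H [1,3,2]
H [1,3,2]
H [1,3,2]
H [1,3,2]
H [1,3,2]
H [1,3,2]
F [5,3,2]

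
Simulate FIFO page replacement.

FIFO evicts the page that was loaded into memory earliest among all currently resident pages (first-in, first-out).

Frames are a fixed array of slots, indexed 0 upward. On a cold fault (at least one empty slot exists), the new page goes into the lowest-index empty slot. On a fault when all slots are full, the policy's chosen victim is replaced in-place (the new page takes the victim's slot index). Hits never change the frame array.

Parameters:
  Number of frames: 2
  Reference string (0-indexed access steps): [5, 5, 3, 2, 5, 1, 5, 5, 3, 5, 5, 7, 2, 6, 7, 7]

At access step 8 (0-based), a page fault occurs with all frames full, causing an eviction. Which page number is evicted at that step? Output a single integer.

Step 0: ref 5 -> FAULT, frames=[5,-]
Step 1: ref 5 -> HIT, frames=[5,-]
Step 2: ref 3 -> FAULT, frames=[5,3]
Step 3: ref 2 -> FAULT, evict 5, frames=[2,3]
Step 4: ref 5 -> FAULT, evict 3, frames=[2,5]
Step 5: ref 1 -> FAULT, evict 2, frames=[1,5]
Step 6: ref 5 -> HIT, frames=[1,5]
Step 7: ref 5 -> HIT, frames=[1,5]
Step 8: ref 3 -> FAULT, evict 5, frames=[1,3]
At step 8: evicted page 5

Answer: 5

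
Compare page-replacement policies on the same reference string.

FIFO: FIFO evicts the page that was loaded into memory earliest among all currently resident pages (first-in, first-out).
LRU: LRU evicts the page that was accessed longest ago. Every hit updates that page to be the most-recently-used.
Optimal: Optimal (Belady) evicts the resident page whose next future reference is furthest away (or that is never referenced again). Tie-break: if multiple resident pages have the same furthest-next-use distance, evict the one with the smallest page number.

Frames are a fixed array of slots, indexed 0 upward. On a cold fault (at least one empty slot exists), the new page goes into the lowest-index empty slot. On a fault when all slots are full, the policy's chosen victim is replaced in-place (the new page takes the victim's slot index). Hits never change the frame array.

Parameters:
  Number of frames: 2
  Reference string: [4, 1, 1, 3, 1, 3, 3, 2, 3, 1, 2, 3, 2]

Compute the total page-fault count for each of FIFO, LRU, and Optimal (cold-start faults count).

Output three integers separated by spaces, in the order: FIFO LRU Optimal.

Answer: 7 7 6

Derivation:
--- FIFO ---
  step 0: ref 4 -> FAULT, frames=[4,-] (faults so far: 1)
  step 1: ref 1 -> FAULT, frames=[4,1] (faults so far: 2)
  step 2: ref 1 -> HIT, frames=[4,1] (faults so far: 2)
  step 3: ref 3 -> FAULT, evict 4, frames=[3,1] (faults so far: 3)
  step 4: ref 1 -> HIT, frames=[3,1] (faults so far: 3)
  step 5: ref 3 -> HIT, frames=[3,1] (faults so far: 3)
  step 6: ref 3 -> HIT, frames=[3,1] (faults so far: 3)
  step 7: ref 2 -> FAULT, evict 1, frames=[3,2] (faults so far: 4)
  step 8: ref 3 -> HIT, frames=[3,2] (faults so far: 4)
  step 9: ref 1 -> FAULT, evict 3, frames=[1,2] (faults so far: 5)
  step 10: ref 2 -> HIT, frames=[1,2] (faults so far: 5)
  step 11: ref 3 -> FAULT, evict 2, frames=[1,3] (faults so far: 6)
  step 12: ref 2 -> FAULT, evict 1, frames=[2,3] (faults so far: 7)
  FIFO total faults: 7
--- LRU ---
  step 0: ref 4 -> FAULT, frames=[4,-] (faults so far: 1)
  step 1: ref 1 -> FAULT, frames=[4,1] (faults so far: 2)
  step 2: ref 1 -> HIT, frames=[4,1] (faults so far: 2)
  step 3: ref 3 -> FAULT, evict 4, frames=[3,1] (faults so far: 3)
  step 4: ref 1 -> HIT, frames=[3,1] (faults so far: 3)
  step 5: ref 3 -> HIT, frames=[3,1] (faults so far: 3)
  step 6: ref 3 -> HIT, frames=[3,1] (faults so far: 3)
  step 7: ref 2 -> FAULT, evict 1, frames=[3,2] (faults so far: 4)
  step 8: ref 3 -> HIT, frames=[3,2] (faults so far: 4)
  step 9: ref 1 -> FAULT, evict 2, frames=[3,1] (faults so far: 5)
  step 10: ref 2 -> FAULT, evict 3, frames=[2,1] (faults so far: 6)
  step 11: ref 3 -> FAULT, evict 1, frames=[2,3] (faults so far: 7)
  step 12: ref 2 -> HIT, frames=[2,3] (faults so far: 7)
  LRU total faults: 7
--- Optimal ---
  step 0: ref 4 -> FAULT, frames=[4,-] (faults so far: 1)
  step 1: ref 1 -> FAULT, frames=[4,1] (faults so far: 2)
  step 2: ref 1 -> HIT, frames=[4,1] (faults so far: 2)
  step 3: ref 3 -> FAULT, evict 4, frames=[3,1] (faults so far: 3)
  step 4: ref 1 -> HIT, frames=[3,1] (faults so far: 3)
  step 5: ref 3 -> HIT, frames=[3,1] (faults so far: 3)
  step 6: ref 3 -> HIT, frames=[3,1] (faults so far: 3)
  step 7: ref 2 -> FAULT, evict 1, frames=[3,2] (faults so far: 4)
  step 8: ref 3 -> HIT, frames=[3,2] (faults so far: 4)
  step 9: ref 1 -> FAULT, evict 3, frames=[1,2] (faults so far: 5)
  step 10: ref 2 -> HIT, frames=[1,2] (faults so far: 5)
  step 11: ref 3 -> FAULT, evict 1, frames=[3,2] (faults so far: 6)
  step 12: ref 2 -> HIT, frames=[3,2] (faults so far: 6)
  Optimal total faults: 6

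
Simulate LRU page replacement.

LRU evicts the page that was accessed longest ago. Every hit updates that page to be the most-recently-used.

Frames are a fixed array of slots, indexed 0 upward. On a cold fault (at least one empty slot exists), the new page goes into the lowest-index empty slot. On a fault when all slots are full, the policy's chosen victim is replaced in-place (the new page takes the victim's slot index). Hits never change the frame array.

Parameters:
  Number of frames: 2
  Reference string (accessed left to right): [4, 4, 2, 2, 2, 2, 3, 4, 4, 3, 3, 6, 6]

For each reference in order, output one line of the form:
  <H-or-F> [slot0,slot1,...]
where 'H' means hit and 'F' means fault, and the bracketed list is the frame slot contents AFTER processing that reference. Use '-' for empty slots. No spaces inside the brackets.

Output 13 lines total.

F [4,-]
H [4,-]
F [4,2]
H [4,2]
H [4,2]
H [4,2]
F [3,2]
F [3,4]
H [3,4]
H [3,4]
H [3,4]
F [3,6]
H [3,6]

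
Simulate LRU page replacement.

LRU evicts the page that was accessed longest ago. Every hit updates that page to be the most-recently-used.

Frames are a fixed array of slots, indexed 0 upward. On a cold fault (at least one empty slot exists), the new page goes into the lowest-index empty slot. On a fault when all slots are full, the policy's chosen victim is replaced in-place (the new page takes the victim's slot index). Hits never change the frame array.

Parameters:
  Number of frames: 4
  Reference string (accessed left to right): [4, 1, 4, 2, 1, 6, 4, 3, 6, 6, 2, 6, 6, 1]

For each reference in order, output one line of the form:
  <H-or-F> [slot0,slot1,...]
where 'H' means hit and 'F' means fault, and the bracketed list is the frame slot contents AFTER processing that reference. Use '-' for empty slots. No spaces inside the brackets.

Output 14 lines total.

F [4,-,-,-]
F [4,1,-,-]
H [4,1,-,-]
F [4,1,2,-]
H [4,1,2,-]
F [4,1,2,6]
H [4,1,2,6]
F [4,1,3,6]
H [4,1,3,6]
H [4,1,3,6]
F [4,2,3,6]
H [4,2,3,6]
H [4,2,3,6]
F [1,2,3,6]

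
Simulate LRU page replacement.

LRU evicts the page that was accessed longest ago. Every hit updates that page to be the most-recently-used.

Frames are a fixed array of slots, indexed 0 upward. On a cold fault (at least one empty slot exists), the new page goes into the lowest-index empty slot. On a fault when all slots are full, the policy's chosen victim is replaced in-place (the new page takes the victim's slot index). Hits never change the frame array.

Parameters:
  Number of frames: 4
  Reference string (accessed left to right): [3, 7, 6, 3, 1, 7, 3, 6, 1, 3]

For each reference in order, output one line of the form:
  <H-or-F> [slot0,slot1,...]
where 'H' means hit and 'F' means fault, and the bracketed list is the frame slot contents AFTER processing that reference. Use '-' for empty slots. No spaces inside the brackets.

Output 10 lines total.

F [3,-,-,-]
F [3,7,-,-]
F [3,7,6,-]
H [3,7,6,-]
F [3,7,6,1]
H [3,7,6,1]
H [3,7,6,1]
H [3,7,6,1]
H [3,7,6,1]
H [3,7,6,1]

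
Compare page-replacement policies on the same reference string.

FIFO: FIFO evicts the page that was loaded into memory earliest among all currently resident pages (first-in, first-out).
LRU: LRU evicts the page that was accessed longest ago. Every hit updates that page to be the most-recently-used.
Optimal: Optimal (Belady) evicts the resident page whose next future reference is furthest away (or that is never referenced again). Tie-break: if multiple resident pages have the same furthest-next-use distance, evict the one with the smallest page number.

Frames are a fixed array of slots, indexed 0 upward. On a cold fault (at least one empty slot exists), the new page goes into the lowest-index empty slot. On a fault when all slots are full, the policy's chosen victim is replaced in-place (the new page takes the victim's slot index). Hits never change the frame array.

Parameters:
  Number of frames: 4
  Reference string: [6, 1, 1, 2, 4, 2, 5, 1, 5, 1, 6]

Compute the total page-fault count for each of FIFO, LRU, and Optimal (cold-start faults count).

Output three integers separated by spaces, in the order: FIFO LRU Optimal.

--- FIFO ---
  step 0: ref 6 -> FAULT, frames=[6,-,-,-] (faults so far: 1)
  step 1: ref 1 -> FAULT, frames=[6,1,-,-] (faults so far: 2)
  step 2: ref 1 -> HIT, frames=[6,1,-,-] (faults so far: 2)
  step 3: ref 2 -> FAULT, frames=[6,1,2,-] (faults so far: 3)
  step 4: ref 4 -> FAULT, frames=[6,1,2,4] (faults so far: 4)
  step 5: ref 2 -> HIT, frames=[6,1,2,4] (faults so far: 4)
  step 6: ref 5 -> FAULT, evict 6, frames=[5,1,2,4] (faults so far: 5)
  step 7: ref 1 -> HIT, frames=[5,1,2,4] (faults so far: 5)
  step 8: ref 5 -> HIT, frames=[5,1,2,4] (faults so far: 5)
  step 9: ref 1 -> HIT, frames=[5,1,2,4] (faults so far: 5)
  step 10: ref 6 -> FAULT, evict 1, frames=[5,6,2,4] (faults so far: 6)
  FIFO total faults: 6
--- LRU ---
  step 0: ref 6 -> FAULT, frames=[6,-,-,-] (faults so far: 1)
  step 1: ref 1 -> FAULT, frames=[6,1,-,-] (faults so far: 2)
  step 2: ref 1 -> HIT, frames=[6,1,-,-] (faults so far: 2)
  step 3: ref 2 -> FAULT, frames=[6,1,2,-] (faults so far: 3)
  step 4: ref 4 -> FAULT, frames=[6,1,2,4] (faults so far: 4)
  step 5: ref 2 -> HIT, frames=[6,1,2,4] (faults so far: 4)
  step 6: ref 5 -> FAULT, evict 6, frames=[5,1,2,4] (faults so far: 5)
  step 7: ref 1 -> HIT, frames=[5,1,2,4] (faults so far: 5)
  step 8: ref 5 -> HIT, frames=[5,1,2,4] (faults so far: 5)
  step 9: ref 1 -> HIT, frames=[5,1,2,4] (faults so far: 5)
  step 10: ref 6 -> FAULT, evict 4, frames=[5,1,2,6] (faults so far: 6)
  LRU total faults: 6
--- Optimal ---
  step 0: ref 6 -> FAULT, frames=[6,-,-,-] (faults so far: 1)
  step 1: ref 1 -> FAULT, frames=[6,1,-,-] (faults so far: 2)
  step 2: ref 1 -> HIT, frames=[6,1,-,-] (faults so far: 2)
  step 3: ref 2 -> FAULT, frames=[6,1,2,-] (faults so far: 3)
  step 4: ref 4 -> FAULT, frames=[6,1,2,4] (faults so far: 4)
  step 5: ref 2 -> HIT, frames=[6,1,2,4] (faults so far: 4)
  step 6: ref 5 -> FAULT, evict 2, frames=[6,1,5,4] (faults so far: 5)
  step 7: ref 1 -> HIT, frames=[6,1,5,4] (faults so far: 5)
  step 8: ref 5 -> HIT, frames=[6,1,5,4] (faults so far: 5)
  step 9: ref 1 -> HIT, frames=[6,1,5,4] (faults so far: 5)
  step 10: ref 6 -> HIT, frames=[6,1,5,4] (faults so far: 5)
  Optimal total faults: 5

Answer: 6 6 5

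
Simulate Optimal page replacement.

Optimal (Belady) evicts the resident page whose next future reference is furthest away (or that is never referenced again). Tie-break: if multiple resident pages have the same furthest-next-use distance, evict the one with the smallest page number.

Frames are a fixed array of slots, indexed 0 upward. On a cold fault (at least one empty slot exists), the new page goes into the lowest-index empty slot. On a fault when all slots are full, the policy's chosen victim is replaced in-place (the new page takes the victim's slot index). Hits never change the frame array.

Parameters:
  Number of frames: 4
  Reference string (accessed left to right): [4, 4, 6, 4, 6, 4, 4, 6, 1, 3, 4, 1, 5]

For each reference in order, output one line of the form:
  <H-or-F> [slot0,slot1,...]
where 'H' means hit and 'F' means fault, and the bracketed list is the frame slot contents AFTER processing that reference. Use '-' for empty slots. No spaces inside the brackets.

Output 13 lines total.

F [4,-,-,-]
H [4,-,-,-]
F [4,6,-,-]
H [4,6,-,-]
H [4,6,-,-]
H [4,6,-,-]
H [4,6,-,-]
H [4,6,-,-]
F [4,6,1,-]
F [4,6,1,3]
H [4,6,1,3]
H [4,6,1,3]
F [4,6,5,3]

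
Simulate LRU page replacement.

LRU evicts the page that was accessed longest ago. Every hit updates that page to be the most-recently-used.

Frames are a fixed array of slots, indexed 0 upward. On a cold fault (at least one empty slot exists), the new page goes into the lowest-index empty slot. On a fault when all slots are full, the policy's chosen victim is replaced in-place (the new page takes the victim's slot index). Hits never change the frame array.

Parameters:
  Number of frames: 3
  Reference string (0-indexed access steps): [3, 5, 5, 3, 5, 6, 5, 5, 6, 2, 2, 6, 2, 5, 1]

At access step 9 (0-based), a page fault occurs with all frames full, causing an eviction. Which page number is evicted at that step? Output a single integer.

Step 0: ref 3 -> FAULT, frames=[3,-,-]
Step 1: ref 5 -> FAULT, frames=[3,5,-]
Step 2: ref 5 -> HIT, frames=[3,5,-]
Step 3: ref 3 -> HIT, frames=[3,5,-]
Step 4: ref 5 -> HIT, frames=[3,5,-]
Step 5: ref 6 -> FAULT, frames=[3,5,6]
Step 6: ref 5 -> HIT, frames=[3,5,6]
Step 7: ref 5 -> HIT, frames=[3,5,6]
Step 8: ref 6 -> HIT, frames=[3,5,6]
Step 9: ref 2 -> FAULT, evict 3, frames=[2,5,6]
At step 9: evicted page 3

Answer: 3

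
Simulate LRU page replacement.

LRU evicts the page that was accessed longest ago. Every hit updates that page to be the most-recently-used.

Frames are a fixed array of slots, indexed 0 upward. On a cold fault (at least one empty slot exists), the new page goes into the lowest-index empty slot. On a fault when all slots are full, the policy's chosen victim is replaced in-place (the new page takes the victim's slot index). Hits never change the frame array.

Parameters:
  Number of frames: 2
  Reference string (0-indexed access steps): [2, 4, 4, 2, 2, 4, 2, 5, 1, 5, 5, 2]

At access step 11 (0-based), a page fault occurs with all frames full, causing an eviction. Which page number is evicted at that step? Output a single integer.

Step 0: ref 2 -> FAULT, frames=[2,-]
Step 1: ref 4 -> FAULT, frames=[2,4]
Step 2: ref 4 -> HIT, frames=[2,4]
Step 3: ref 2 -> HIT, frames=[2,4]
Step 4: ref 2 -> HIT, frames=[2,4]
Step 5: ref 4 -> HIT, frames=[2,4]
Step 6: ref 2 -> HIT, frames=[2,4]
Step 7: ref 5 -> FAULT, evict 4, frames=[2,5]
Step 8: ref 1 -> FAULT, evict 2, frames=[1,5]
Step 9: ref 5 -> HIT, frames=[1,5]
Step 10: ref 5 -> HIT, frames=[1,5]
Step 11: ref 2 -> FAULT, evict 1, frames=[2,5]
At step 11: evicted page 1

Answer: 1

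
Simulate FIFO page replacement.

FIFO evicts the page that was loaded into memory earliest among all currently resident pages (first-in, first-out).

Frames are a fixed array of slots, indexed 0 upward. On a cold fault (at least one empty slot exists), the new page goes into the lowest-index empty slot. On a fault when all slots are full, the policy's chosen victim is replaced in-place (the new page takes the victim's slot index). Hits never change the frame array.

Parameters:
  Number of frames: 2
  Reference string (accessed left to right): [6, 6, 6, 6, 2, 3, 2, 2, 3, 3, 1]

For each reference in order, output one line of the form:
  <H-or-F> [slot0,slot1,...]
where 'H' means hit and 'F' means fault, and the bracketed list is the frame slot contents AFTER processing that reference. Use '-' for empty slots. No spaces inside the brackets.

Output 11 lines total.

F [6,-]
H [6,-]
H [6,-]
H [6,-]
F [6,2]
F [3,2]
H [3,2]
H [3,2]
H [3,2]
H [3,2]
F [3,1]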